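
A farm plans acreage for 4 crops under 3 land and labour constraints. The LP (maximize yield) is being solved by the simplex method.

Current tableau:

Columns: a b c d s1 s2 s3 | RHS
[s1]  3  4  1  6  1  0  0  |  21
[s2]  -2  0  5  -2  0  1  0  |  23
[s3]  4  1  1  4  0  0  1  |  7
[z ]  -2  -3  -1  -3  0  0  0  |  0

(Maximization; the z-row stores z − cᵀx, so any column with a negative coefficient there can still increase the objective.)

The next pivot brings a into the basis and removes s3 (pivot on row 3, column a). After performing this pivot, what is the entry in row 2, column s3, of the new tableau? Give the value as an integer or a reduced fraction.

1/2

Pivot element is row 3, column a: 4.
Normalize row 3: new (row 3, s3) = 1/4 = 1/4.
row 2 ← row 2 − (-2)·(new row 3): 0 − (-2)·(1/4) = 1/2.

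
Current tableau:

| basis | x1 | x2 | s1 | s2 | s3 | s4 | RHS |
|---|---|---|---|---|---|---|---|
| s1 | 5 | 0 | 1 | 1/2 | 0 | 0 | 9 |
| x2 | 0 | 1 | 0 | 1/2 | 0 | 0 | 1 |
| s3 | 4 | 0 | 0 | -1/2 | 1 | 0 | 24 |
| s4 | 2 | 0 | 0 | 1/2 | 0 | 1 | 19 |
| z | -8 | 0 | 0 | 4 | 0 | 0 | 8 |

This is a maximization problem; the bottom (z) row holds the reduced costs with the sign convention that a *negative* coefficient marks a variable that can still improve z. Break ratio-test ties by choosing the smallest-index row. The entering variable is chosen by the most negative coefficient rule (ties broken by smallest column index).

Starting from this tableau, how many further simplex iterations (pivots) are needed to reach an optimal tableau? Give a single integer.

1

pivot: x1 in, s1 out → z = 112/5
No improving column remains; optimal.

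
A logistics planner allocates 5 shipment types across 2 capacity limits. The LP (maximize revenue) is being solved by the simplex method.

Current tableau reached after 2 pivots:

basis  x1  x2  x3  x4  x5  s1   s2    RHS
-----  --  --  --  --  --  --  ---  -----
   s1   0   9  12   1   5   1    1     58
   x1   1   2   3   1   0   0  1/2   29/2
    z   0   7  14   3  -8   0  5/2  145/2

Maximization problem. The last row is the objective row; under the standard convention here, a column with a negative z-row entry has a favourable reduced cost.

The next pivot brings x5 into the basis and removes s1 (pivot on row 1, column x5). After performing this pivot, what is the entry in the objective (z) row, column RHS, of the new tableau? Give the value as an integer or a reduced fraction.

1653/10

Pivot element is row 1, column x5: 5.
Normalize row 1: new (row 1, RHS) = 58/5 = 58/5.
z-row ← z-row − (-8)·(new row 1): 145/2 − (-8)·(58/5) = 1653/10.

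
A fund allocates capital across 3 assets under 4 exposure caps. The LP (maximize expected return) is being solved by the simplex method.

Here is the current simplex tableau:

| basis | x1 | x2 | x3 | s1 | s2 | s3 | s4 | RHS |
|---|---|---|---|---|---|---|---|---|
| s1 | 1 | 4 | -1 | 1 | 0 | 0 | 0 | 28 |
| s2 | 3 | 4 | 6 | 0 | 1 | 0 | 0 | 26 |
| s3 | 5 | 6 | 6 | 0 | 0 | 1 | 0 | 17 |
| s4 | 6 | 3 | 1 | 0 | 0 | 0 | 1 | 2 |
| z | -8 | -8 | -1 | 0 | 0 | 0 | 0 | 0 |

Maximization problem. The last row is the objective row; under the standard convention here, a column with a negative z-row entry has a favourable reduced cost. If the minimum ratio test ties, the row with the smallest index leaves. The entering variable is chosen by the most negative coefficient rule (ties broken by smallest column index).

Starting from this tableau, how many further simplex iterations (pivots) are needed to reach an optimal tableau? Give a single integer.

2

pivot: x1 in, s4 out → z = 8/3
pivot: x2 in, x1 out → z = 16/3
No improving column remains; optimal.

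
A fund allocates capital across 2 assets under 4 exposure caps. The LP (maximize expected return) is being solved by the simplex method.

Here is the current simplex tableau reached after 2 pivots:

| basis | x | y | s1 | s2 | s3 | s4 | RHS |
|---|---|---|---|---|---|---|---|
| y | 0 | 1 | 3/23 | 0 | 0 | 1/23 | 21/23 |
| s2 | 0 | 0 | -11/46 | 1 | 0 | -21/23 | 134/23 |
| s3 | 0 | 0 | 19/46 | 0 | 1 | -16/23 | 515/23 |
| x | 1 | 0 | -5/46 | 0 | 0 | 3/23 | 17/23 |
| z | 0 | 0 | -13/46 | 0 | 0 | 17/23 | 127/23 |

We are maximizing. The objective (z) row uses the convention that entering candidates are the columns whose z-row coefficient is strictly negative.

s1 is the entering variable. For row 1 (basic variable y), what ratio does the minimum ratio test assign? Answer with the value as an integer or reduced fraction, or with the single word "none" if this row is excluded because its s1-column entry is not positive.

Ratio = RHS / (s1 entry) = (21/23) / (3/23) = 7.

7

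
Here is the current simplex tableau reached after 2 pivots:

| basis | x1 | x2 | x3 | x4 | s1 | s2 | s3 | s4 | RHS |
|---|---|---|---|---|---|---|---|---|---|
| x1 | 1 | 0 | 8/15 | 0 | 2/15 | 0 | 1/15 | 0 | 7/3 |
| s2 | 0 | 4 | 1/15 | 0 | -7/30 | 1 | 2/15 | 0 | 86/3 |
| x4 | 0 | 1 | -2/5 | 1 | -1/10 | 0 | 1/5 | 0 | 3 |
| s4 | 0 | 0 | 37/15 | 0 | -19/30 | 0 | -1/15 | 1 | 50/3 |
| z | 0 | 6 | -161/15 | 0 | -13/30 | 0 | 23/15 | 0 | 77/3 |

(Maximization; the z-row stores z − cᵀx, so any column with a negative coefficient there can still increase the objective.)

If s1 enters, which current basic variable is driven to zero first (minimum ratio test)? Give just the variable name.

x1

Ratios: row 1 (x1): (7/3)/(2/15) = 35/2; row 2 (s2): entry -7/30 ≤ 0, skip; row 3 (x4): entry -1/10 ≤ 0, skip; row 4 (s4): entry -19/30 ≤ 0, skip.
Minimum ratio 35/2 is in the x1 row, so x1 leaves.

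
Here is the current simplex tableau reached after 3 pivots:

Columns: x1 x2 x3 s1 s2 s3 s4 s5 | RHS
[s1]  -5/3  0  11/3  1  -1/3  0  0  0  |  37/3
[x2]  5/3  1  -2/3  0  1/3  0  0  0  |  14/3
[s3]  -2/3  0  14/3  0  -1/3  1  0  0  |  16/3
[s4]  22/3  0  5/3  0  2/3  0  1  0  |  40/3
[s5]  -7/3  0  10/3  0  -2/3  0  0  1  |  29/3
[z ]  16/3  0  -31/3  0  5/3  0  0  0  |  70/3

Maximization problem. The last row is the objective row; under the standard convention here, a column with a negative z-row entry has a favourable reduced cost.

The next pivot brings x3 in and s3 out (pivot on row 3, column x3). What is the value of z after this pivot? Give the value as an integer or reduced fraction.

Minimum ratio for x3: (16/3)/(14/3) = 8/7.
z changes by −(z-row coeff of x3)·ratio = −(-31/3)·(8/7) = 248/21.
New z = 70/3 + (248/21) = 246/7.

246/7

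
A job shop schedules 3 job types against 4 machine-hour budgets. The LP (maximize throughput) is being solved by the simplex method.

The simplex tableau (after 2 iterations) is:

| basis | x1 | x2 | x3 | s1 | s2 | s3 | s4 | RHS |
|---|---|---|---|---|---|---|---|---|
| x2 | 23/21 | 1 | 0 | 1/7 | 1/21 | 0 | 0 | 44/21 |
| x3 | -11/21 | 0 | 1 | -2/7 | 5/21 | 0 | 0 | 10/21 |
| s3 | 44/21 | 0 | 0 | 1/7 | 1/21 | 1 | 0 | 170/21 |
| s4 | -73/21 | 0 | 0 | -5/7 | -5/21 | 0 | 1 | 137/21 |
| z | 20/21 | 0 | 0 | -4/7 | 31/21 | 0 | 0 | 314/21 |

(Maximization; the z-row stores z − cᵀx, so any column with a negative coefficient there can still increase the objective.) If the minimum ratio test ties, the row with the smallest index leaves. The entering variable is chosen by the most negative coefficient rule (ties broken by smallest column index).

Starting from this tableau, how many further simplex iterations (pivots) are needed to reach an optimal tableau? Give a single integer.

pivot: s1 in, x2 out → z = 70/3
No improving column remains; optimal.

1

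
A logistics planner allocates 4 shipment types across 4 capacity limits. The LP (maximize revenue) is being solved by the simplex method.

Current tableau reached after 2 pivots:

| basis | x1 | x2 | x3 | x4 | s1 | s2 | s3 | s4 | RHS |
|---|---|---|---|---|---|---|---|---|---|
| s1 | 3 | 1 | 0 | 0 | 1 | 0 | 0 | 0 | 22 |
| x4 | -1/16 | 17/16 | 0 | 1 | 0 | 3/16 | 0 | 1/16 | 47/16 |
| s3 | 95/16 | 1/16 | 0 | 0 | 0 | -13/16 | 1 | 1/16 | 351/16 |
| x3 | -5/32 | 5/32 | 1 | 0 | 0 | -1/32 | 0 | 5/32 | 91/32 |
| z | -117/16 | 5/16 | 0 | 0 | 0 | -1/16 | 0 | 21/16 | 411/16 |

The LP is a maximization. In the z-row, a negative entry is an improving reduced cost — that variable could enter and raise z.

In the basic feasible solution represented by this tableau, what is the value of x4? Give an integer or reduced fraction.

47/16

x4 is basic (row 2); its value is the RHS of that row: 47/16.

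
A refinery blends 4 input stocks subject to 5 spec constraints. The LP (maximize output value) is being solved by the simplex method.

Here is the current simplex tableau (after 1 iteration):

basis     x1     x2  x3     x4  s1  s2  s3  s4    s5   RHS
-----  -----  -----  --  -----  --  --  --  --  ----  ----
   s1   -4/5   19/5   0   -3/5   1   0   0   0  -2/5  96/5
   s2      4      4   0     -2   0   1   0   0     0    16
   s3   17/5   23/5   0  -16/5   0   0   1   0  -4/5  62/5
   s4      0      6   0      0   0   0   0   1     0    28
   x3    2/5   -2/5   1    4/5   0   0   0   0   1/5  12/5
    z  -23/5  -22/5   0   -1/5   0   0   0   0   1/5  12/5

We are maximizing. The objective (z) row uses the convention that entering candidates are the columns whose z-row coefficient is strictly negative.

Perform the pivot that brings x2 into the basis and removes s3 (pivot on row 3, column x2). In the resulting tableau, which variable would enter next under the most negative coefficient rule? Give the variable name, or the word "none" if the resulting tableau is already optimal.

x4

Pivot element 23/5. New z-row = old z-row − (-22/5)·(row 3/(23/5)).
Updated z-row coefficients: x1: -31/23, x2: 0, x3: 0, x4: -75/23, s1: 0, s2: 0, s3: 22/23, s4: 0, s5: -13/23.
The most negative is -75/23 in column x4, so x4 would enter next.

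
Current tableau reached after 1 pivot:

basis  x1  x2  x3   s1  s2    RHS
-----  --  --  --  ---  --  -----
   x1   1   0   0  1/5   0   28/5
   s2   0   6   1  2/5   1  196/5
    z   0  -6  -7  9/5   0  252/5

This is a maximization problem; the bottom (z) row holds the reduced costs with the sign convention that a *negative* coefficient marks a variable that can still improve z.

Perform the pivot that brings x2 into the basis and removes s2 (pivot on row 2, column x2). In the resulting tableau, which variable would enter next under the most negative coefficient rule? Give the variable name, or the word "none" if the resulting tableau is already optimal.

x3

Pivot element 6. New z-row = old z-row − (-6)·(row 2/6).
Updated z-row coefficients: x1: 0, x2: 0, x3: -6, s1: 11/5, s2: 1.
The most negative is -6 in column x3, so x3 would enter next.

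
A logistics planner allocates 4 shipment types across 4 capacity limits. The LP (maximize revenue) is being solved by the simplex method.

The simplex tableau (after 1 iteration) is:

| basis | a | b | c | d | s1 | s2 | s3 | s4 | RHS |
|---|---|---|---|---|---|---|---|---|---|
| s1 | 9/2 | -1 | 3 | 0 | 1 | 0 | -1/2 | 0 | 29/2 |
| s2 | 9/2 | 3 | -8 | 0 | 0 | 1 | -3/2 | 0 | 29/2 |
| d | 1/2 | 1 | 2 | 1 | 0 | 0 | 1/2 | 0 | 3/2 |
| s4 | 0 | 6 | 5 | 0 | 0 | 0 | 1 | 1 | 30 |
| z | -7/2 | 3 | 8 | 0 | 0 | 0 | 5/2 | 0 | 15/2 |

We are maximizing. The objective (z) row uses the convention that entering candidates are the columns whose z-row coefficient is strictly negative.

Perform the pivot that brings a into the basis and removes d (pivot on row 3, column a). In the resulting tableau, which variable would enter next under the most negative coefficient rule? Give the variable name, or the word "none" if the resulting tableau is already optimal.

Pivot element 1/2. New z-row = old z-row − (-7/2)·(row 3/(1/2)).
Updated z-row coefficients: a: 0, b: 10, c: 22, d: 7, s1: 0, s2: 0, s3: 6, s4: 0.
No coefficient is strictly negative; the tableau after this pivot is optimal.

none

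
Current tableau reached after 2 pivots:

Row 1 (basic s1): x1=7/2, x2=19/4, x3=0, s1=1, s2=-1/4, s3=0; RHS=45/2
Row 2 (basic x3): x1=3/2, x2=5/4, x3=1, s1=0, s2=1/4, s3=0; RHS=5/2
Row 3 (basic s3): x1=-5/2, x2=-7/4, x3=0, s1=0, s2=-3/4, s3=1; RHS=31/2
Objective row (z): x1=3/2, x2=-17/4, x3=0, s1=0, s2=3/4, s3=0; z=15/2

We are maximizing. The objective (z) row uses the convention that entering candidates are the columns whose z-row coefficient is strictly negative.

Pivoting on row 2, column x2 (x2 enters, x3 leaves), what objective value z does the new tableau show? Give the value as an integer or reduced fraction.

Minimum ratio for x2: (5/2)/(5/4) = 2.
z changes by −(z-row coeff of x2)·ratio = −(-17/4)·2 = 17/2.
New z = 15/2 + (17/2) = 16.

16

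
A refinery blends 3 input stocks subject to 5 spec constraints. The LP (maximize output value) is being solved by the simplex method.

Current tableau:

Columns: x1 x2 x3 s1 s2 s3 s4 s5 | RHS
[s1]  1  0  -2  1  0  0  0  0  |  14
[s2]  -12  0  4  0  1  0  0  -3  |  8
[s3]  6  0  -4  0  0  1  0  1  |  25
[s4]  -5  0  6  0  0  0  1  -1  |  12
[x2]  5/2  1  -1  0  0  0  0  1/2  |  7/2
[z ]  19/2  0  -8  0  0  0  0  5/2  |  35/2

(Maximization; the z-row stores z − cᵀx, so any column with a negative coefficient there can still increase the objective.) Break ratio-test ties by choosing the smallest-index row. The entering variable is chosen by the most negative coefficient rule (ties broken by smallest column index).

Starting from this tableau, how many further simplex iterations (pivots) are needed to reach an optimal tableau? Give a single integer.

pivot: x3 in, s2 out → z = 67/2
pivot: x1 in, s4 out → z = 67/2
No improving column remains; optimal.

2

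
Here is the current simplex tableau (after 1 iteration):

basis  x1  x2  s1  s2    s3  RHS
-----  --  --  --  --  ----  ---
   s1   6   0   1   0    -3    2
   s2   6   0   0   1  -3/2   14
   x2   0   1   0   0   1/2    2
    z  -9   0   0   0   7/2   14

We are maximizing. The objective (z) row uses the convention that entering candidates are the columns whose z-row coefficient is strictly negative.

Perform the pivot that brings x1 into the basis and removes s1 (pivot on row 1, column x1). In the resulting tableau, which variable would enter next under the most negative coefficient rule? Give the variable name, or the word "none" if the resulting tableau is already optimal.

Pivot element 6. New z-row = old z-row − (-9)·(row 1/6).
Updated z-row coefficients: x1: 0, x2: 0, s1: 3/2, s2: 0, s3: -1.
The most negative is -1 in column s3, so s3 would enter next.

s3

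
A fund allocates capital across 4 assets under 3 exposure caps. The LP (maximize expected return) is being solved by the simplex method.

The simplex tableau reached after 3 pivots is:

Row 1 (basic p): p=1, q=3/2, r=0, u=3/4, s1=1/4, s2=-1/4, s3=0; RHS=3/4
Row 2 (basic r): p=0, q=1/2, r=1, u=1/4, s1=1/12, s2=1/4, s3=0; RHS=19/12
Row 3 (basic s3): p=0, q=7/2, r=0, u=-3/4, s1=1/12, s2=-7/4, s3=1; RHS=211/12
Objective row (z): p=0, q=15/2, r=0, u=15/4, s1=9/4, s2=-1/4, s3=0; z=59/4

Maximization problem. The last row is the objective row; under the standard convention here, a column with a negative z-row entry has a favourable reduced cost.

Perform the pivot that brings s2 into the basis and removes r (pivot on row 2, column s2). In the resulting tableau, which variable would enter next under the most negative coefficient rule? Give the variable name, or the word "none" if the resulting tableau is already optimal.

Pivot element 1/4. New z-row = old z-row − (-1/4)·(row 2/(1/4)).
Updated z-row coefficients: p: 0, q: 8, r: 1, u: 4, s1: 7/3, s2: 0, s3: 0.
No coefficient is strictly negative; the tableau after this pivot is optimal.

none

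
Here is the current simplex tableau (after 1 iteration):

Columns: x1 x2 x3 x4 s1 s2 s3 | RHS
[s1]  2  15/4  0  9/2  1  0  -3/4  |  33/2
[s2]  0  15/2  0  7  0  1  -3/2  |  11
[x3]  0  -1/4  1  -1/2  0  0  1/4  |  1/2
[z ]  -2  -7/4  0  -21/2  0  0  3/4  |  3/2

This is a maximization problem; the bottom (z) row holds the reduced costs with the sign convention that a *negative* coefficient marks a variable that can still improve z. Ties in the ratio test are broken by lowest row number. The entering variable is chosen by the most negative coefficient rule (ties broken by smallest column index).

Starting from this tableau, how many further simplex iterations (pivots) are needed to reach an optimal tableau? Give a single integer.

pivot: x4 in, s2 out → z = 18
pivot: x1 in, s1 out → z = 192/7
pivot: s3 in, x3 out → z = 39
No improving column remains; optimal.

3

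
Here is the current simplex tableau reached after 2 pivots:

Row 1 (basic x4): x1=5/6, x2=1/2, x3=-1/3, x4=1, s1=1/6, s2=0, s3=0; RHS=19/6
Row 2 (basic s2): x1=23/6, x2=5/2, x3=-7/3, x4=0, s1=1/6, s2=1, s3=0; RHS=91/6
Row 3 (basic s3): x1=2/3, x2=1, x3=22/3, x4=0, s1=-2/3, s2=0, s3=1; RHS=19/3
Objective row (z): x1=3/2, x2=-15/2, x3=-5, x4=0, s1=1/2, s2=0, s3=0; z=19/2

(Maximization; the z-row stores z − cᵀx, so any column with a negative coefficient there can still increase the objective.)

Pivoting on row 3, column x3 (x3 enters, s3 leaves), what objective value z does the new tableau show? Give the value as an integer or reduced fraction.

152/11

Minimum ratio for x3: (19/3)/(22/3) = 19/22.
z changes by −(z-row coeff of x3)·ratio = −(-5)·(19/22) = 95/22.
New z = 19/2 + (95/22) = 152/11.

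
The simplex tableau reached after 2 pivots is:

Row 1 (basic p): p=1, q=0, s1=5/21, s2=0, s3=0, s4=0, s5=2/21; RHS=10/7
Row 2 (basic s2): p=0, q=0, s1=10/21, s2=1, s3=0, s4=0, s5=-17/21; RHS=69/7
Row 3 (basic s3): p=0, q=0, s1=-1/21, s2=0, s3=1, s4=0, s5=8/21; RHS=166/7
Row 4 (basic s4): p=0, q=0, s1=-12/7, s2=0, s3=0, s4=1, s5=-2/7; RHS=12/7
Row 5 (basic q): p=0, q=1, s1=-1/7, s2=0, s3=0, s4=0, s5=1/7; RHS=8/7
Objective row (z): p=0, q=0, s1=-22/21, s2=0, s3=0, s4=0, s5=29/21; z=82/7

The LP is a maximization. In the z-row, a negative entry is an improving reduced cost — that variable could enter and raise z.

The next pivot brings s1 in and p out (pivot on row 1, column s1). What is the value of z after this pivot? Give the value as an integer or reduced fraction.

18

Minimum ratio for s1: (10/7)/(5/21) = 6.
z changes by −(z-row coeff of s1)·ratio = −(-22/21)·6 = 44/7.
New z = 82/7 + (44/7) = 18.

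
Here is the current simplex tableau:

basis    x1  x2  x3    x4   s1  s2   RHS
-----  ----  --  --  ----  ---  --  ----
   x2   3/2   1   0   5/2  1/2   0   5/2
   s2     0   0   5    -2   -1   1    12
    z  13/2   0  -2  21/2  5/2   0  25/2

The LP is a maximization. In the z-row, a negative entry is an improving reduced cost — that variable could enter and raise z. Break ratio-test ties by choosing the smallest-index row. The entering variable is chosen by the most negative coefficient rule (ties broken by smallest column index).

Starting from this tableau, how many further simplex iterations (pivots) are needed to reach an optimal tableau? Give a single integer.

pivot: x3 in, s2 out → z = 173/10
No improving column remains; optimal.

1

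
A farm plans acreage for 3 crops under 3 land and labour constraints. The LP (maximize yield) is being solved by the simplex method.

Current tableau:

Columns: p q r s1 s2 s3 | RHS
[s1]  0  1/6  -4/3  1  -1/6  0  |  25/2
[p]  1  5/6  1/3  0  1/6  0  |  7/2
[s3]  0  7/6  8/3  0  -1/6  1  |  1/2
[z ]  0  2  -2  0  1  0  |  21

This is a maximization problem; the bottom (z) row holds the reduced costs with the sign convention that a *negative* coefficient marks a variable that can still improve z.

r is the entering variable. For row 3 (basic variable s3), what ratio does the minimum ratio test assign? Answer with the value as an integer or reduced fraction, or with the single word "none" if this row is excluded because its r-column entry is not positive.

3/16

Ratio = RHS / (r entry) = (1/2) / (8/3) = 3/16.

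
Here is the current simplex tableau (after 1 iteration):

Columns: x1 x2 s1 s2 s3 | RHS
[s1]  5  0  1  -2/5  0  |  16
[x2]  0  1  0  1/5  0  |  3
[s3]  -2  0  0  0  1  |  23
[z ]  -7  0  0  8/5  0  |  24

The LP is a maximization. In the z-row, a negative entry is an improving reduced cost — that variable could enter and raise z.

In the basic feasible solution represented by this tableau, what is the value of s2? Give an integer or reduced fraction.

s2 is nonbasic (not in the basis column), so its value in the current BFS is 0.

0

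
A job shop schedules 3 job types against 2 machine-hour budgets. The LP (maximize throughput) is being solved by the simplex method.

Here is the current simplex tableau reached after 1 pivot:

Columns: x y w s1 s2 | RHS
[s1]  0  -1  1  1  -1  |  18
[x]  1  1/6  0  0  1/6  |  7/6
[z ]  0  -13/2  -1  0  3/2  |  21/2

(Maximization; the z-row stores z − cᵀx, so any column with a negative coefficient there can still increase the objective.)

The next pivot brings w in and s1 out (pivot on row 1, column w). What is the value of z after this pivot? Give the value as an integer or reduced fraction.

Minimum ratio for w: 18/1 = 18.
z changes by −(z-row coeff of w)·ratio = −(-1)·18 = 18.
New z = 21/2 + 18 = 57/2.

57/2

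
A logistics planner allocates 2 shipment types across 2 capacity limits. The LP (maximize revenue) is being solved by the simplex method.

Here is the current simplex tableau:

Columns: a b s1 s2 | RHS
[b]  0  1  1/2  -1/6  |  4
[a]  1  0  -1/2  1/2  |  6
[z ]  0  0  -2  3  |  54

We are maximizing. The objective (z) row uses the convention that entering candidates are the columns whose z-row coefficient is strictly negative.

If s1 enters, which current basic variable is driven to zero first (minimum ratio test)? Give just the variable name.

b

Ratios: row 1 (b): 4/(1/2) = 8; row 2 (a): entry -1/2 ≤ 0, skip.
Minimum ratio 8 is in the b row, so b leaves.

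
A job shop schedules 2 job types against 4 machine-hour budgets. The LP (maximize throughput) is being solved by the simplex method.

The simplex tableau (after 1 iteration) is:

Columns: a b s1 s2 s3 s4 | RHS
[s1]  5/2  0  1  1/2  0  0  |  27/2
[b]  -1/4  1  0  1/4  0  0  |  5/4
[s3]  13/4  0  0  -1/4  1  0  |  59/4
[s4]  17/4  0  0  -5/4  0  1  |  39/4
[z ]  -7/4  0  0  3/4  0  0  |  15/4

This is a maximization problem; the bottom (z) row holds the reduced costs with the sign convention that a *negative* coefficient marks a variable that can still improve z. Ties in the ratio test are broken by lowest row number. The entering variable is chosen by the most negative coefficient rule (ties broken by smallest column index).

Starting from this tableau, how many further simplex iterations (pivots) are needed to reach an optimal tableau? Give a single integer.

pivot: a in, s4 out → z = 132/17
No improving column remains; optimal.

1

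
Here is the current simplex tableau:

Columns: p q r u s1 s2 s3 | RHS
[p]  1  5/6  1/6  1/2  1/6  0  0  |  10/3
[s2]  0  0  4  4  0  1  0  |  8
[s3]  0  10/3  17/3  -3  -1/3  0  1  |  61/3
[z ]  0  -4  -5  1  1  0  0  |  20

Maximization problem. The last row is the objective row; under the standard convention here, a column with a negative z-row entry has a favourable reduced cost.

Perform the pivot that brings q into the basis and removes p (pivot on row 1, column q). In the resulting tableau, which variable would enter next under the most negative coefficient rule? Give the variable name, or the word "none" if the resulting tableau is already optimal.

Pivot element 5/6. New z-row = old z-row − (-4)·(row 1/(5/6)).
Updated z-row coefficients: p: 24/5, q: 0, r: -21/5, u: 17/5, s1: 9/5, s2: 0, s3: 0.
The most negative is -21/5 in column r, so r would enter next.

r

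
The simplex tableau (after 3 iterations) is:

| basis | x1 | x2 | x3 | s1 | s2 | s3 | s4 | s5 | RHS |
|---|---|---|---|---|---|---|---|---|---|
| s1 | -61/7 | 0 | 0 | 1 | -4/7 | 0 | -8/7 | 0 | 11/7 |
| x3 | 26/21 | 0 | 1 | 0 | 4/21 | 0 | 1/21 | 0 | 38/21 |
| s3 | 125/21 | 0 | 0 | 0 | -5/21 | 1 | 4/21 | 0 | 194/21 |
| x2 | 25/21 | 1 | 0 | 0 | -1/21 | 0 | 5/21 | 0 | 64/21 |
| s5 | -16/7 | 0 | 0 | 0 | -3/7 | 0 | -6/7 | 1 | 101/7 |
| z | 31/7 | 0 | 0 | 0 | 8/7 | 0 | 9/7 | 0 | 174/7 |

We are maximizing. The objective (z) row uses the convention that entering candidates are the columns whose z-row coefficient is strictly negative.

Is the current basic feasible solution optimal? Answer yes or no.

yes

No objective-row coefficient is strictly negative, so no entering variable exists; the tableau is optimal.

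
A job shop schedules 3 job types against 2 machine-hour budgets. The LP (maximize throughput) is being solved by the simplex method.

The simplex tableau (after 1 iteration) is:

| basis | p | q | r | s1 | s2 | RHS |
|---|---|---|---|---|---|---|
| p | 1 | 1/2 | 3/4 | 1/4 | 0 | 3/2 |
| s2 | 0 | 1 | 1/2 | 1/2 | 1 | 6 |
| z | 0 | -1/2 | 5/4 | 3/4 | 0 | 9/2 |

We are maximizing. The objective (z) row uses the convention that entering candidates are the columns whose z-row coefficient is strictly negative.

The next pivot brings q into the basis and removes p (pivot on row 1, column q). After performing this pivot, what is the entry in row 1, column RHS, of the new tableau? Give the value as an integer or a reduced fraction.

3

Pivot element is row 1, column q: 1/2.
Normalize row 1: new (row 1, RHS) = (3/2)/(1/2) = 3.
Row 1 is the pivot row, so the entry is 3.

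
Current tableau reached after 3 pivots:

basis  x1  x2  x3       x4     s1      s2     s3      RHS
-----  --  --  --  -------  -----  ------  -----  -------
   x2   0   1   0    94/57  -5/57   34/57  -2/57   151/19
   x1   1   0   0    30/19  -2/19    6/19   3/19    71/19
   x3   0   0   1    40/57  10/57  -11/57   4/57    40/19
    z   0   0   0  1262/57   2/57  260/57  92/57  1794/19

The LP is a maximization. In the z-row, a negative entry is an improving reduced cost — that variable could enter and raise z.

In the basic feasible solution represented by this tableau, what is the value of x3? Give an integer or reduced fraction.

x3 is basic (row 3); its value is the RHS of that row: 40/19.

40/19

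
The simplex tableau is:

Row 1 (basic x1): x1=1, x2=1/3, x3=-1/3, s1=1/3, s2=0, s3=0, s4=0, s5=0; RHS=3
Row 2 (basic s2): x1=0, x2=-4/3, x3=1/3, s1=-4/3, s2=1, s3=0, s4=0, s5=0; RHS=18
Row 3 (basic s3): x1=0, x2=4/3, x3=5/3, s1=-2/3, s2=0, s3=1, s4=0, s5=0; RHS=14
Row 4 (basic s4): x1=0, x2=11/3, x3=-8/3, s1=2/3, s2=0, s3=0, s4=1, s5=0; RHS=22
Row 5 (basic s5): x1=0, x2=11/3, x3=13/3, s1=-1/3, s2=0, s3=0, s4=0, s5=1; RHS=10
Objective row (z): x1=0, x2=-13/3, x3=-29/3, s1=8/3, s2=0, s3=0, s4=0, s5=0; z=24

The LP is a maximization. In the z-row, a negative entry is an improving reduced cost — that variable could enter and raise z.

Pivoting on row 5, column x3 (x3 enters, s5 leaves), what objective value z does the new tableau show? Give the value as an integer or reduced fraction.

602/13

Minimum ratio for x3: 10/(13/3) = 30/13.
z changes by −(z-row coeff of x3)·ratio = −(-29/3)·(30/13) = 290/13.
New z = 24 + (290/13) = 602/13.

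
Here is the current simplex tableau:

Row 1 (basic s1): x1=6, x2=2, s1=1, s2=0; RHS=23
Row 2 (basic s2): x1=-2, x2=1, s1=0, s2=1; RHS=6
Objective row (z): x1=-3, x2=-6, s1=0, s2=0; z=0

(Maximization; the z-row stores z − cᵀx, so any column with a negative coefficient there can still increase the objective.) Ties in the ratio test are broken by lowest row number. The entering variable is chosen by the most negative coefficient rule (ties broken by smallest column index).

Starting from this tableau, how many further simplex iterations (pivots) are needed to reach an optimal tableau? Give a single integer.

2

pivot: x2 in, s2 out → z = 36
pivot: x1 in, s1 out → z = 105/2
No improving column remains; optimal.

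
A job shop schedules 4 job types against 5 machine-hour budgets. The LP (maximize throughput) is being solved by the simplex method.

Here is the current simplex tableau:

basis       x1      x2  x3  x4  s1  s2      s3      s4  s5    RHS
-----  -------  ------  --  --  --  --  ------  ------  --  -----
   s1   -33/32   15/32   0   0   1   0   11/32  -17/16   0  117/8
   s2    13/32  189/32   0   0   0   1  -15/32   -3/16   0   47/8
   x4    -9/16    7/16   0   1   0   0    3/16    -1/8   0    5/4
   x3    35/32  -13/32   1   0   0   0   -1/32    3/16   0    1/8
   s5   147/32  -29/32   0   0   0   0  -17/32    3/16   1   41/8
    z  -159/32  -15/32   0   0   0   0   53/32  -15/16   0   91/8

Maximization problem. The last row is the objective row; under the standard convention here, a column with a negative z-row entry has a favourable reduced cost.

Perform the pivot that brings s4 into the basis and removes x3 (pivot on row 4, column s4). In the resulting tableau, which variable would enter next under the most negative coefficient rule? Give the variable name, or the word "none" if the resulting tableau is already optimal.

Pivot element 3/16. New z-row = old z-row − (-15/16)·(row 4/(3/16)).
Updated z-row coefficients: x1: 1/2, x2: -5/2, x3: 5, x4: 0, s1: 0, s2: 0, s3: 3/2, s4: 0, s5: 0.
The most negative is -5/2 in column x2, so x2 would enter next.

x2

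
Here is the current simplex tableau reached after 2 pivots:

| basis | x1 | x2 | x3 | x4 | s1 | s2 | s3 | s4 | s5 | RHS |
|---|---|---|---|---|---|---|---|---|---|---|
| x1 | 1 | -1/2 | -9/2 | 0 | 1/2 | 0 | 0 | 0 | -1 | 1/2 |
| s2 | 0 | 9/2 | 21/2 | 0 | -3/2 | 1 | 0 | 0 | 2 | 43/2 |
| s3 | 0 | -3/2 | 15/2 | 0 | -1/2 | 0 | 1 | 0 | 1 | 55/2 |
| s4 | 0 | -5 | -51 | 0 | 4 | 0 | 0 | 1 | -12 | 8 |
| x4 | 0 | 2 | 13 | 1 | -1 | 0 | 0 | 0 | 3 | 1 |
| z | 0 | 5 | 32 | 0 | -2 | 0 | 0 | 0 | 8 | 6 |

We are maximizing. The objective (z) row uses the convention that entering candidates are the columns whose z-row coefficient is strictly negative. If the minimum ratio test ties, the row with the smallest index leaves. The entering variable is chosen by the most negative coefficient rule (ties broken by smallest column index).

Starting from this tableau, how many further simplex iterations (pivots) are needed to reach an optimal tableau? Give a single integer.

1

pivot: s1 in, x1 out → z = 8
No improving column remains; optimal.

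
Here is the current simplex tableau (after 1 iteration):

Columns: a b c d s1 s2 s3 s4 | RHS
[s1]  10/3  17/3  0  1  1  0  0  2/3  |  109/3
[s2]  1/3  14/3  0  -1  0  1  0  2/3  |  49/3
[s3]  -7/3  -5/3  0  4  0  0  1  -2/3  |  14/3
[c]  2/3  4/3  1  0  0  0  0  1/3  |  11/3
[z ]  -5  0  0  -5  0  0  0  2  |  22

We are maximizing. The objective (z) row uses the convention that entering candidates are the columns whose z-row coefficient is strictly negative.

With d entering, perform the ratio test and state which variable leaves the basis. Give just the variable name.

Ratios: row 1 (s1): (109/3)/1 = 109/3; row 2 (s2): entry -1 ≤ 0, skip; row 3 (s3): (14/3)/4 = 7/6; row 4 (c): entry 0 ≤ 0, skip.
Minimum ratio 7/6 is in the s3 row, so s3 leaves.

s3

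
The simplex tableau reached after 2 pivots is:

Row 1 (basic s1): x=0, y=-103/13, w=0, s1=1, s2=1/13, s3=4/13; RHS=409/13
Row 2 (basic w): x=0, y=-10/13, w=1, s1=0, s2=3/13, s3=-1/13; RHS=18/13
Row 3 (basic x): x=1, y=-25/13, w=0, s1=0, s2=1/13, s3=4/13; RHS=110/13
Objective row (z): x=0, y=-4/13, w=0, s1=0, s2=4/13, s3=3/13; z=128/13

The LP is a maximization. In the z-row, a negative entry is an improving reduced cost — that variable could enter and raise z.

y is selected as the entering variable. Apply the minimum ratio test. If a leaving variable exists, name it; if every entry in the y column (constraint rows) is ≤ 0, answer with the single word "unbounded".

unbounded

y-column entries: row 1: -103/13, row 2: -10/13, row 3: -25/13. All ≤ 0, so y can increase without bound; the LP is unbounded in this direction.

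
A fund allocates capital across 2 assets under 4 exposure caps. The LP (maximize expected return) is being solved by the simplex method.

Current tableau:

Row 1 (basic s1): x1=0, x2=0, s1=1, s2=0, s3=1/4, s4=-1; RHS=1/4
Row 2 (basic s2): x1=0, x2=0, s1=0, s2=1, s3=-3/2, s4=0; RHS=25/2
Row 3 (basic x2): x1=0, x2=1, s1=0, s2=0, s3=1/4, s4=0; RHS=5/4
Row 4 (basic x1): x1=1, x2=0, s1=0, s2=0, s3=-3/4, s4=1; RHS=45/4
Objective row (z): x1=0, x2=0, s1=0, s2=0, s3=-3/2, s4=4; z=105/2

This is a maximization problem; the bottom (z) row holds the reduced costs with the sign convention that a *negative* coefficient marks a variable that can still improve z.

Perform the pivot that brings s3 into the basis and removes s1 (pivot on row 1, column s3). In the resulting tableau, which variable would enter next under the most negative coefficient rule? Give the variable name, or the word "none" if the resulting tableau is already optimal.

s4

Pivot element 1/4. New z-row = old z-row − (-3/2)·(row 1/(1/4)).
Updated z-row coefficients: x1: 0, x2: 0, s1: 6, s2: 0, s3: 0, s4: -2.
The most negative is -2 in column s4, so s4 would enter next.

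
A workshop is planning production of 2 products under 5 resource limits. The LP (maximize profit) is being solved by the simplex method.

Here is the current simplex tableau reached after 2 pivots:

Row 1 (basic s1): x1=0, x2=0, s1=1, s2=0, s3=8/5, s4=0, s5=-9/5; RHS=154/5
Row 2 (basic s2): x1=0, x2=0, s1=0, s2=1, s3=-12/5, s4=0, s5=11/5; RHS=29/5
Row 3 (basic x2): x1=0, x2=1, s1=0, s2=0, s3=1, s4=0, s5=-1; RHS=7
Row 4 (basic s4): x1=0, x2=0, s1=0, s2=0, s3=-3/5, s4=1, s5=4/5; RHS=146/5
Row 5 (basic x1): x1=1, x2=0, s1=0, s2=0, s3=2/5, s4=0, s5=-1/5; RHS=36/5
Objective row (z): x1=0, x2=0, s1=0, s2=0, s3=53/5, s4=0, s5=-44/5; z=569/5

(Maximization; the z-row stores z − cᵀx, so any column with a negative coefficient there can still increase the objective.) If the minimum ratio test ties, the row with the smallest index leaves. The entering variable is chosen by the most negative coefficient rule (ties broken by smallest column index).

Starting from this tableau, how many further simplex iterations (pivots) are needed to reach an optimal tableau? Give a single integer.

pivot: s5 in, s2 out → z = 137
No improving column remains; optimal.

1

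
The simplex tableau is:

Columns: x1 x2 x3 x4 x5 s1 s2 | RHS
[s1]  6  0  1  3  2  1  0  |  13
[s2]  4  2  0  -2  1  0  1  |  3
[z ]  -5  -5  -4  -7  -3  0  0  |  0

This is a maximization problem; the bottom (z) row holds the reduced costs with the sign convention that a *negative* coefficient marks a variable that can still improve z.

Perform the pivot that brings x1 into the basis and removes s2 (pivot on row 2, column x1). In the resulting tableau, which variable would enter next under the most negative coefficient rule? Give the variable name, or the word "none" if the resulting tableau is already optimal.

Pivot element 4. New z-row = old z-row − (-5)·(row 2/4).
Updated z-row coefficients: x1: 0, x2: -5/2, x3: -4, x4: -19/2, x5: -7/4, s1: 0, s2: 5/4.
The most negative is -19/2 in column x4, so x4 would enter next.

x4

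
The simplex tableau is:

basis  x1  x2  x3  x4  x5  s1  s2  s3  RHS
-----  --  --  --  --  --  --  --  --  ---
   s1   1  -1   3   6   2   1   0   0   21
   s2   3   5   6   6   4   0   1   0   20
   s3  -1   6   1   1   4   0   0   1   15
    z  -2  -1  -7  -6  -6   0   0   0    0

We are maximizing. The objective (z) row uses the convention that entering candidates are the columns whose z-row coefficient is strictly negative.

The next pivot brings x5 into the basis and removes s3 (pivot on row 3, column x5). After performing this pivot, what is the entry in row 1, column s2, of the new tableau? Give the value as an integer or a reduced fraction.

0

Pivot element is row 3, column x5: 4.
Normalize row 3: new (row 3, s2) = 0/4 = 0.
row 1 ← row 1 − 2·(new row 3): 0 − 2·0 = 0.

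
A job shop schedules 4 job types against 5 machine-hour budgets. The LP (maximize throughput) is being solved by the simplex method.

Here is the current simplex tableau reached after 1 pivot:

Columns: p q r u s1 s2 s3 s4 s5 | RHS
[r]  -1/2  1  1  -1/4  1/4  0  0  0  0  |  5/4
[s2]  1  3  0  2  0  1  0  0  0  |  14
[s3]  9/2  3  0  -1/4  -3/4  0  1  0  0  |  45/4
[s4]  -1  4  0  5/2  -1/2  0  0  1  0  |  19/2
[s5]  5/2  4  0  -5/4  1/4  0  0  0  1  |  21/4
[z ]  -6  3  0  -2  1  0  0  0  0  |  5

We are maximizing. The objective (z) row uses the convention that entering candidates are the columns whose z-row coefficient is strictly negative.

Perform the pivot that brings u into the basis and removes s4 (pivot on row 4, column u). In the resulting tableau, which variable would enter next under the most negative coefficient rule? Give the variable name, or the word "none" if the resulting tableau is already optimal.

p

Pivot element 5/2. New z-row = old z-row − (-2)·(row 4/(5/2)).
Updated z-row coefficients: p: -34/5, q: 31/5, r: 0, u: 0, s1: 3/5, s2: 0, s3: 0, s4: 4/5, s5: 0.
The most negative is -34/5 in column p, so p would enter next.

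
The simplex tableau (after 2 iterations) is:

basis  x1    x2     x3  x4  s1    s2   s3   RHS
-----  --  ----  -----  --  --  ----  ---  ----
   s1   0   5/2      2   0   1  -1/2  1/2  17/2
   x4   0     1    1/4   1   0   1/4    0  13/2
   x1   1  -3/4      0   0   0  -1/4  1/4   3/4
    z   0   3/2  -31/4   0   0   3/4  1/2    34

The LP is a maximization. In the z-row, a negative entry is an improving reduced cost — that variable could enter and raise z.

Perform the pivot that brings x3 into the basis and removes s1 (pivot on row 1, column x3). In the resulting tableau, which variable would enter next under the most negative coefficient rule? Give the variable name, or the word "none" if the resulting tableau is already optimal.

s2

Pivot element 2. New z-row = old z-row − (-31/4)·(row 1/2).
Updated z-row coefficients: x1: 0, x2: 179/16, x3: 0, x4: 0, s1: 31/8, s2: -19/16, s3: 39/16.
The most negative is -19/16 in column s2, so s2 would enter next.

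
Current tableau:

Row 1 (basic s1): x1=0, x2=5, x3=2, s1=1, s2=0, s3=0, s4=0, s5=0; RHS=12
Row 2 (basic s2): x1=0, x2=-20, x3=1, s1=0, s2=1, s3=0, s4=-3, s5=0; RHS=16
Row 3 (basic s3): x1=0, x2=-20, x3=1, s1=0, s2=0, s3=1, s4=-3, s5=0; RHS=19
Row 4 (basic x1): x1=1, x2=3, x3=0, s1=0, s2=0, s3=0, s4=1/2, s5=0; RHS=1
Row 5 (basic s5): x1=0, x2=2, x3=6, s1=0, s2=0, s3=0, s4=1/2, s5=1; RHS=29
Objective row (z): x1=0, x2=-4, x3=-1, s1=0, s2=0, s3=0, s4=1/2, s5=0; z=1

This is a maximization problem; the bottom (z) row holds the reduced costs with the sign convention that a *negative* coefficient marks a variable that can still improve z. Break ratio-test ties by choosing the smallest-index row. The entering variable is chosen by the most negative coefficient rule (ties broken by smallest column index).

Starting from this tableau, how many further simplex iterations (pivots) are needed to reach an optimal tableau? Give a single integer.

pivot: x2 in, x1 out → z = 7/3
pivot: x3 in, s5 out → z = 127/18
No improving column remains; optimal.

2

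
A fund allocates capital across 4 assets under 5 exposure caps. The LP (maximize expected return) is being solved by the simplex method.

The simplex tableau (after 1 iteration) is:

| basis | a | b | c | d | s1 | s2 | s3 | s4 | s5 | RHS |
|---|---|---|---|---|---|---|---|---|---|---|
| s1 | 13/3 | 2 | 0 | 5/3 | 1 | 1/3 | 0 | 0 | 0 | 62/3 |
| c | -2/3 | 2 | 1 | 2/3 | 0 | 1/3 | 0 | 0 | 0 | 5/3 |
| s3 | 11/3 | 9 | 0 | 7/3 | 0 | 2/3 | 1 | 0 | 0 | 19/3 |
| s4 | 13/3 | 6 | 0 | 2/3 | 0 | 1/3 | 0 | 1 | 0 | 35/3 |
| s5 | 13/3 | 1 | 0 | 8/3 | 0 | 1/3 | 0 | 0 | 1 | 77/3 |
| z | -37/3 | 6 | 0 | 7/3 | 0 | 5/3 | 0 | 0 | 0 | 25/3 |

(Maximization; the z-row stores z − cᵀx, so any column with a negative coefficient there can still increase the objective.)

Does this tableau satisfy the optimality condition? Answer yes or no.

Column a has objective-row coefficient -37/3, which is negative; an improving pivot exists, so not yet optimal.

no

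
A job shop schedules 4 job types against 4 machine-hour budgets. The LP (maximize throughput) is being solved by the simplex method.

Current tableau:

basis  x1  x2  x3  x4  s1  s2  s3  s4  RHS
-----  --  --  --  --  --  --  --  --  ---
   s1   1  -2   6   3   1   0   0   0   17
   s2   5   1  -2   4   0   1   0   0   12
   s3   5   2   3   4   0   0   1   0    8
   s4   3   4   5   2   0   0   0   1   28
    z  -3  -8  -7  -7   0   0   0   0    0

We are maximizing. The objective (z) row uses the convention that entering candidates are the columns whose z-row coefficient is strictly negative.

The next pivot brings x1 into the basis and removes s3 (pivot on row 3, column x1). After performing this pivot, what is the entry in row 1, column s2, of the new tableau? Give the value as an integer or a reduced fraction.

Pivot element is row 3, column x1: 5.
Normalize row 3: new (row 3, s2) = 0/5 = 0.
row 1 ← row 1 − 1·(new row 3): 0 − 1·0 = 0.

0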